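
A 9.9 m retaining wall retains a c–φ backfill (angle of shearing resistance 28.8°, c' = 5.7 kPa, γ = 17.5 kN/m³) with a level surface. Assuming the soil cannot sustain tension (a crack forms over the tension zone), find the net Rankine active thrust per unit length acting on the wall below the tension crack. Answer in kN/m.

K_a = 0.3498; √K_a = 0.5914.
Tension-crack depth z_c = 2c/(γ√K_a) = 2×5.7/(17.5×0.5914) = 1.102 m.
σ_a at base = K_a γ H − 2c√K_a = 0.3498×17.5×9.9 − 2×5.7×0.5914 = 53.85 kPa.
P_a = ½ × 53.85 × (H − z_c) = 0.5×53.85×8.798 = 236.9 kN/m.

237 kN/m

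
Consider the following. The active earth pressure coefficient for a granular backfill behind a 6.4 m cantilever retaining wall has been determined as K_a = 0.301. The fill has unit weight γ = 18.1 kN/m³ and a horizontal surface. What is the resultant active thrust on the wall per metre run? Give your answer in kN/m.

112 kN/m

P = ½ K_a γ H² = 0.5 × 0.301 × 18.1 × 6.4² = 111.6 kN/m.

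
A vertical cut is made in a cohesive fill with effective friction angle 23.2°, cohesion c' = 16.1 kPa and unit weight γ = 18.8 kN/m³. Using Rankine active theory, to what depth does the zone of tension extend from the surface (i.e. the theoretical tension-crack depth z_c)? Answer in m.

K_a = tan²(45° − 23.2°/2) = 0.4348; √K_a = 0.6594.
The active pressure is zero where K_a γ z = 2c√K_a, so z_c = 2c/(γ√K_a) = 2×16.1/(18.8×0.6594) = 2.598 m.

2.60 m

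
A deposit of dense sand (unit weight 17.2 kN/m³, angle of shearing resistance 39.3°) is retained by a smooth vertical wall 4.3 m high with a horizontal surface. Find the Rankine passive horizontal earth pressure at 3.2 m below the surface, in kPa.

K_p = (1 + sin φ)/(1 − sin φ) = 4.455.
σ_h = K_p γ z = 4.455 × 17.2 × 3.2 = 245.2 kPa.

245 kPa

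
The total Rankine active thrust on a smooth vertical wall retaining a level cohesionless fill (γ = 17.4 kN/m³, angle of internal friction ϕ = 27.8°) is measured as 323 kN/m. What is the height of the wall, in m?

K_a = 0.3639. P_a = ½ K_a γ H² ⇒ H = √(2P_a/(K_a γ)).
H = √(2×323/(0.3639×17.4)) = 10.10 m.

10.1 m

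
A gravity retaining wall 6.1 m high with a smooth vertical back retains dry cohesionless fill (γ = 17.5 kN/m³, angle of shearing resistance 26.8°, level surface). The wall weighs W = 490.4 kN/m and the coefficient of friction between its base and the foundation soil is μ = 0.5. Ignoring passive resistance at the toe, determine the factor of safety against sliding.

1.99

K_a = tan²(45° − 26.8°/2) = 0.3785.
P_a = ½K_aγH² = 0.5×0.3785×17.5×6.1² = 123.2 kN/m, acting at H/3 = 2.033 m above the base.
FS_sliding = μW / P_a = 0.5×490.4 / 123.2 = 1.990.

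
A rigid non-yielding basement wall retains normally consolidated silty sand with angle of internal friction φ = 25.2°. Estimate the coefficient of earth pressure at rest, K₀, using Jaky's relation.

0.574

K₀ = 1 − sin φ' = 1 − sin 25.2° = 0.5742.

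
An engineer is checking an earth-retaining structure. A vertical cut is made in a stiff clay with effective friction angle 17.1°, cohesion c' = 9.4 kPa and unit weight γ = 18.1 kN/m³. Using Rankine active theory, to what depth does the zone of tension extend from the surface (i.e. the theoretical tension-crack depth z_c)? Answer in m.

1.41 m

K_a = tan²(45° − 17.1°/2) = 0.5455; √K_a = 0.7386.
The active pressure is zero where K_a γ z = 2c√K_a, so z_c = 2c/(γ√K_a) = 2×9.4/(18.1×0.7386) = 1.406 m.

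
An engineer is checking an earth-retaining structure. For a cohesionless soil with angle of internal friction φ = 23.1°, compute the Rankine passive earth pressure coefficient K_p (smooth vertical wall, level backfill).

K_p = (1 + sin φ)/(1 − sin φ) = tan²(45° + 23.1°/2) = 2.291.

2.29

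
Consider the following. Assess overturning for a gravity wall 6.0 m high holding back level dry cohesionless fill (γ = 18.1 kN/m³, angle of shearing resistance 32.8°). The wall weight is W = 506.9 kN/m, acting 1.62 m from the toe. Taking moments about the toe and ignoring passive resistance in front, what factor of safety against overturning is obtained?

K_a = tan²(45° − 32.8°/2) = 0.2973.
P_a = ½K_aγH² = 0.5×0.2973×18.1×6.0² = 96.85 kN/m, acting at H/3 = 2.000 m above the base.
Overturning moment M_o = P_a × H/3 = 96.85 × 2.000 = 193.7.
Resisting moment M_r = W × 1.62 = 506.9 × 1.62 = 821.2.
FS_overturning = M_r/M_o = 821.2/193.7 = 4.240.

4.24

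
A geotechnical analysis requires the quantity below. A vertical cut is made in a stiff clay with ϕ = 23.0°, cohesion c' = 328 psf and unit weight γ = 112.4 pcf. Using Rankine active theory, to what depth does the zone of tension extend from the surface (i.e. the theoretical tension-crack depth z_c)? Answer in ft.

K_a = tan²(45° − 23.0°/2) = 0.4381; √K_a = 0.6619.
The active pressure is zero where K_a γ z = 2c√K_a, so z_c = 2c/(γ√K_a) = 2×328/(112.4×0.6619) = 8.818 ft.

8.82 ft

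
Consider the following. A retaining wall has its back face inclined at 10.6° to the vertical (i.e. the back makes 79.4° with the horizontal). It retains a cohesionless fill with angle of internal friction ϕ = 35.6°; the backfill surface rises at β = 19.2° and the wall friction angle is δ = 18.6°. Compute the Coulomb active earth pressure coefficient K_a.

K_a = sin²(α+φ) / [sin²α · sin(α−δ) · (1 + √{sin(φ+δ)sin(φ−β) / (sin(α−δ)sin(α+β))})²].
With α = 79.4°, φ = 35.6°, δ = 18.6°, β = 19.2°: K_a = 0.4243.

0.424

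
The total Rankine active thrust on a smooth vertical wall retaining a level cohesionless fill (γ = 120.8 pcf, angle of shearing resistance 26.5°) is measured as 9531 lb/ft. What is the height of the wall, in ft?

K_a = 0.3829. P_a = ½ K_a γ H² ⇒ H = √(2P_a/(K_a γ)).
H = √(2×9531/(0.3829×120.8)) = 20.30 ft.

20.3 ft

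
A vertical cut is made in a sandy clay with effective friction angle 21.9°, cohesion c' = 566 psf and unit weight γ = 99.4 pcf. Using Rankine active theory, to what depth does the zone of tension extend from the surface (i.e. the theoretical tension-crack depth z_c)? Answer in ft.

K_a = tan²(45° − 21.9°/2) = 0.4567; √K_a = 0.6758.
The active pressure is zero where K_a γ z = 2c√K_a, so z_c = 2c/(γ√K_a) = 2×566/(99.4×0.6758) = 16.85 ft.

16.9 ft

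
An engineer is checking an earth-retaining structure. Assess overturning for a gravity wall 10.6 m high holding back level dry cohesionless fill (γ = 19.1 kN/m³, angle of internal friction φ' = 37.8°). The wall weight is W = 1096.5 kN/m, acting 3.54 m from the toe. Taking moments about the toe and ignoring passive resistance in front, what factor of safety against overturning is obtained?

K_a = tan²(45° − 37.8°/2) = 0.2400.
P_a = ½K_aγH² = 0.5×0.2400×19.1×10.6² = 257.5 kN/m, acting at H/3 = 3.533 m above the base.
Overturning moment M_o = P_a × H/3 = 257.5 × 3.533 = 909.9.
Resisting moment M_r = W × 3.54 = 1096.5 × 3.54 = 3882.
FS_overturning = M_r/M_o = 3882/909.9 = 4.266.

4.27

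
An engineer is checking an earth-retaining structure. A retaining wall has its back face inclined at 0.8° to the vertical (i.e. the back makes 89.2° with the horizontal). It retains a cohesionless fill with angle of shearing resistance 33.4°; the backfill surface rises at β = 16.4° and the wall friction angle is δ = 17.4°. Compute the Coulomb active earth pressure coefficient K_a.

0.333

K_a = sin²(α+φ) / [sin²α · sin(α−δ) · (1 + √{sin(φ+δ)sin(φ−β) / (sin(α−δ)sin(α+β))})²].
With α = 89.2°, φ = 33.4°, δ = 17.4°, β = 16.4°: K_a = 0.3332.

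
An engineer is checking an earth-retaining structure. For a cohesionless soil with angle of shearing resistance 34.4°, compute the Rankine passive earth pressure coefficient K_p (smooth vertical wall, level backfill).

3.60

K_p = (1 + sin φ)/(1 − sin φ) = tan²(45° + 34.4°/2) = 3.597.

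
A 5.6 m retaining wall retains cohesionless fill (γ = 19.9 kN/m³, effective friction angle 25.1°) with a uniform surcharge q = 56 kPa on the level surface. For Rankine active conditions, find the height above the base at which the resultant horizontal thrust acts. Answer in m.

2.33 m

K_a = 0.4043.
Triangular part P₁ = ½K_aγH² = 126.2 at H/3 = 1.867 m; rectangular part P₂ = K_a q H = 126.8 at H/2 = 2.800 m.
ȳ = (P₁·1.867 + P₂·2.800)/(P₁+P₂) = 2.335 m.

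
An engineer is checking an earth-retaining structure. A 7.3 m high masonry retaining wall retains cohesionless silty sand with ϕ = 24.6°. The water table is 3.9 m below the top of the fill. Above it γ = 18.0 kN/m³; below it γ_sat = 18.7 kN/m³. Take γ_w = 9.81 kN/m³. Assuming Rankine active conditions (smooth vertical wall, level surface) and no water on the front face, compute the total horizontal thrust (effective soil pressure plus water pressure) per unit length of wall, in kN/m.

233 kN/m

K_a = tan²(45° − φ/2) = 0.4121.
γ' = 18.7 − 9.81 = 8.890 kN/m³. Depth below WT = 3.4 m.
σ'_h at WT = K_a γ d_w = 28.93 kPa; at base = 28.93 + K_a γ' × 3.4 = 41.39 kPa.
P₁ (0–3.9 m) = ½×28.93×3.9 = 56.42. P₂ (3.9–7.3 m) = ½(28.93+41.39)×3.4 = 119.5.
P_w = ½ γ_w h₂² = 0.5×9.81×3.4² = 56.70. Total = 56.42+119.5+56.70 = 232.7 kN/m.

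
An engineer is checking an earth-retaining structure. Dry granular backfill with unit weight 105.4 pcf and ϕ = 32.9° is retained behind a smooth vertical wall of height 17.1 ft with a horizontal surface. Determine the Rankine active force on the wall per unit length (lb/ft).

K_a = tan²(45° − φ/2) = 0.2960.
P_a = ½ K_a γ H² = 0.5 × 0.2960 × 105.4 × 17.1² = 4562 lb/ft.

4560 lb/ft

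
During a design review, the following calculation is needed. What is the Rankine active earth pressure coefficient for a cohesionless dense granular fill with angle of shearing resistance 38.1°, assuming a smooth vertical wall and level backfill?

0.237

K_a = tan²(45° − φ/2) = tan²(25.95°) = 0.2368.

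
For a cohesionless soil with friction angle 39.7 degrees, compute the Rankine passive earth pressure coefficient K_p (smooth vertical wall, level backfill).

K_p = (1 + sin φ)/(1 − sin φ) = tan²(45° + 39.7°/2) = 4.537.

4.54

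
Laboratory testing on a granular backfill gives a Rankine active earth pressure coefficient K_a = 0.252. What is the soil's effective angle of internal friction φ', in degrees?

K_a = tan²(45° − φ/2) ⇒ 45° − φ/2 = arctan(√0.252) = 26.66°.
φ = 2(45° − 26.66°) = 36.69°.

36.7°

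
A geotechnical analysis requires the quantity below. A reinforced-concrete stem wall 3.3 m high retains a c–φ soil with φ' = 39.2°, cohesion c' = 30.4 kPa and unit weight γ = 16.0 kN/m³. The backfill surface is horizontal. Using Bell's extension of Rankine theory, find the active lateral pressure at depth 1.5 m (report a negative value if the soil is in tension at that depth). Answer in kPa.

K_a = (1 − sin φ)/(1 + sin φ) = 0.2255.
σ_a = K_a γ z − 2c√K_a = 0.2255×16.0×1.5 − 2×30.4×0.4748 = -23.46 kPa.

-23.5 kPa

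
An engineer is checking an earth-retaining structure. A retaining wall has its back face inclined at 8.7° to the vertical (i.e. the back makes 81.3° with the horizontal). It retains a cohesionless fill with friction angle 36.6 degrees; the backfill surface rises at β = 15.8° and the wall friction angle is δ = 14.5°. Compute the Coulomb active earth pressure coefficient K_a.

K_a = sin²(α+φ) / [sin²α · sin(α−δ) · (1 + √{sin(φ+δ)sin(φ−β) / (sin(α−δ)sin(α+β))})²].
With α = 81.3°, φ = 36.6°, δ = 14.5°, β = 15.8°: K_a = 0.3618.

0.362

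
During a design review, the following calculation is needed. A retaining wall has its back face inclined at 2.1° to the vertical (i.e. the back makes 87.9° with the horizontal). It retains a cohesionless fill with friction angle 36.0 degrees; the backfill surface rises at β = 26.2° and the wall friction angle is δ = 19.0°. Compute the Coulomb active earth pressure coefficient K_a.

0.375

K_a = sin²(α+φ) / [sin²α · sin(α−δ) · (1 + √{sin(φ+δ)sin(φ−β) / (sin(α−δ)sin(α+β))})²].
With α = 87.9°, φ = 36.0°, δ = 19.0°, β = 26.2°: K_a = 0.3748.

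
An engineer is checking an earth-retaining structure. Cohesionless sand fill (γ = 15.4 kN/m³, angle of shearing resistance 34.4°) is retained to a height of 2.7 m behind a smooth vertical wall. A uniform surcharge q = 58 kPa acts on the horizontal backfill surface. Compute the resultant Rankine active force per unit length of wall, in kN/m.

59.1 kN/m

K_a = tan²(45° − φ/2) = 0.2780.
Soil triangle: ½ K_a γ H² = 0.5×0.2780×15.4×2.7² = 15.60 kN/m.
Surcharge rectangle: K_a q H = 0.2780×58×2.7 = 43.53 kN/m.
Total = 15.60 + 43.53 = 59.14 kN/m.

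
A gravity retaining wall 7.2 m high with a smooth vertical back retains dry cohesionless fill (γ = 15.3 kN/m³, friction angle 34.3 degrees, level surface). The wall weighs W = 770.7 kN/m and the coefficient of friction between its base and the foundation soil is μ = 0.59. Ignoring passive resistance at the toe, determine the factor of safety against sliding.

K_a = tan²(45° − 34.3°/2) = 0.2792.
P_a = ½K_aγH² = 0.5×0.2792×15.3×7.2² = 110.7 kN/m, acting at H/3 = 2.400 m above the base.
FS_sliding = μW / P_a = 0.59×770.7 / 110.7 = 4.107.

4.11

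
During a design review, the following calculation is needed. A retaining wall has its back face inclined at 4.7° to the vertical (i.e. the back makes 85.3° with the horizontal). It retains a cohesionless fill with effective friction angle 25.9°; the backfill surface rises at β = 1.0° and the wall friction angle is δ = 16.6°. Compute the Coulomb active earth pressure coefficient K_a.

K_a = sin²(α+φ) / [sin²α · sin(α−δ) · (1 + √{sin(φ+δ)sin(φ−β) / (sin(α−δ)sin(α+β))})²].
With α = 85.3°, φ = 25.9°, δ = 16.6°, β = 1.0°: K_a = 0.3894.

0.389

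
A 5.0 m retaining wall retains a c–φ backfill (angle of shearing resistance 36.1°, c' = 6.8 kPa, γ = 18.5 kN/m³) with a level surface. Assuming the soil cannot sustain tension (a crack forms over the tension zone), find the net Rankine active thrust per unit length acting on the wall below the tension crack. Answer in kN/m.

K_a = 0.2585; √K_a = 0.5084.
Tension-crack depth z_c = 2c/(γ√K_a) = 2×6.8/(18.5×0.5084) = 1.446 m.
σ_a at base = K_a γ H − 2c√K_a = 0.2585×18.5×5.0 − 2×6.8×0.5084 = 17.00 kPa.
P_a = ½ × 17.00 × (H − z_c) = 0.5×17.00×3.554 = 30.20 kN/m.

30.2 kN/m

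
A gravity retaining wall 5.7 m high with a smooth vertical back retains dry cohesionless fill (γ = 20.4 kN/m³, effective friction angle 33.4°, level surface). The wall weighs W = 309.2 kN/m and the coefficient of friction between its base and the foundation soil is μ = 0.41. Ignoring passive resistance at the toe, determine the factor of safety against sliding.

K_a = tan²(45° − 33.4°/2) = 0.2899.
P_a = ½K_aγH² = 0.5×0.2899×20.4×5.7² = 96.08 kN/m, acting at H/3 = 1.900 m above the base.
FS_sliding = μW / P_a = 0.41×309.2 / 96.08 = 1.319.

1.32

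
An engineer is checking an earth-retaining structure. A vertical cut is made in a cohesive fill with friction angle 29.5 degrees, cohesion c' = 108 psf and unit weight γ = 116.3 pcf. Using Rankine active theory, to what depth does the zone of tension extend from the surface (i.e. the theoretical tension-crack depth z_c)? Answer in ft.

K_a = tan²(45° − 29.5°/2) = 0.3401; √K_a = 0.5832.
The active pressure is zero where K_a γ z = 2c√K_a, so z_c = 2c/(γ√K_a) = 2×108/(116.3×0.5832) = 3.185 ft.

3.18 ft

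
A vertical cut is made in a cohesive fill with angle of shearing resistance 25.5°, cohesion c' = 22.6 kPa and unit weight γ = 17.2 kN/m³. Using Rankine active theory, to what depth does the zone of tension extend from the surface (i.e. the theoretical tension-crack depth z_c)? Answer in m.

4.16 m

K_a = tan²(45° − 25.5°/2) = 0.3981; √K_a = 0.6310.
The active pressure is zero where K_a γ z = 2c√K_a, so z_c = 2c/(γ√K_a) = 2×22.6/(17.2×0.6310) = 4.165 m.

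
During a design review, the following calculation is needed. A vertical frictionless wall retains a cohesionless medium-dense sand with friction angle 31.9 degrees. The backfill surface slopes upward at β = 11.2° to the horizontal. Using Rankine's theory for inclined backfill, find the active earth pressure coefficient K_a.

0.326

K_a = cos β · (cos β − √(cos²β − cos²φ)) / (cos β + √(cos²β − cos²φ)).
cos β = 0.9810, cos φ = 0.8490, √(cos²β − cos²φ) = 0.4914.
K_a = 0.9810 × (0.9810 − 0.4914)/(0.9810 + 0.4914) = 0.3261.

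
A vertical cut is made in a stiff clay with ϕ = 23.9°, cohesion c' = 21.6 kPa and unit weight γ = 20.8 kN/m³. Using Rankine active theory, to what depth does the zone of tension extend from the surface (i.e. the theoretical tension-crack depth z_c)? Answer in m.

K_a = tan²(45° − 23.9°/2) = 0.4233; √K_a = 0.6506.
The active pressure is zero where K_a γ z = 2c√K_a, so z_c = 2c/(γ√K_a) = 2×21.6/(20.8×0.6506) = 3.192 m.

3.19 m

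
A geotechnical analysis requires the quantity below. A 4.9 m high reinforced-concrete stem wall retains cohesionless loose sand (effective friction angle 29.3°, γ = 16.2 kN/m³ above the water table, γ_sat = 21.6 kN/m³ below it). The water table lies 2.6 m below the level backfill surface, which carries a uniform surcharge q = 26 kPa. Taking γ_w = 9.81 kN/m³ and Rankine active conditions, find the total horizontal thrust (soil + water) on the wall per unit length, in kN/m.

K_a = tan²(45° − φ/2) = 0.3428.
γ' = 21.6 − 9.81 = 11.79 kN/m³. h₂ = H − d_w = 2.3 m.
σ'_h: at surface K_a·q = 8.914; at WT K_a(q+γd_w) = 23.35; at base K_a(q+γd_w+γ'h₂) = 32.65 kPa.
P₁ = ½(8.914+23.35)×2.6 = 41.95; P₂ = ½(23.35+32.65)×2.3 = 64.41; P_w = ½γ_w h₂² = 25.95.
Total = 41.95+64.41+25.95 = 132.3 kN/m.

132 kN/m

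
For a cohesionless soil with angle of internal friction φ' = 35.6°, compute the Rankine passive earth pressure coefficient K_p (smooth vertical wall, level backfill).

3.79

K_p = (1 + sin φ)/(1 − sin φ) = tan²(45° + 35.6°/2) = 3.786.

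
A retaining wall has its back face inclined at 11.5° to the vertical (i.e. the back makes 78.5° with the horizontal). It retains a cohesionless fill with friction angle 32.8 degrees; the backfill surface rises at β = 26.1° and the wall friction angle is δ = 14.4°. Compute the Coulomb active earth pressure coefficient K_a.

0.582

K_a = sin²(α+φ) / [sin²α · sin(α−δ) · (1 + √{sin(φ+δ)sin(φ−β) / (sin(α−δ)sin(α+β))})²].
With α = 78.5°, φ = 32.8°, δ = 14.4°, β = 26.1°: K_a = 0.5824.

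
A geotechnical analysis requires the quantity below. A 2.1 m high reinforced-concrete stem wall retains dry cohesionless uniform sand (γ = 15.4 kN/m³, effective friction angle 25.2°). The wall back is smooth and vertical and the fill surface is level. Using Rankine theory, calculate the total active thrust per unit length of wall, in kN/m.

13.7 kN/m

K_a = tan²(45° − φ/2) = 0.4027.
P_a = ½ K_a γ H² = 0.5 × 0.4027 × 15.4 × 2.1² = 13.68 kN/m.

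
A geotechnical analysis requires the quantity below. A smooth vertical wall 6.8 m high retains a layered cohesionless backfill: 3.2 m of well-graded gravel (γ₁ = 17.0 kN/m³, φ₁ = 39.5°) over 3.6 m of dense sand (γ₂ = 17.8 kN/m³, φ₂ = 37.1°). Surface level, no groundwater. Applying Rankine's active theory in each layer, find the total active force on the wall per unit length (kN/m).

96.4 kN/m

K_a1 = tan²(45°−39.5°/2) = 0.2224; K_a2 = tan²(45°−37.1°/2) = 0.2475.
Layer 1: σ at base = K_a1 γ₁ h₁ = 12.10 kPa; P₁ = ½×12.10×3.2 = 19.36.
Layer 2: σ_v at top = γ₁h₁ = 54.40; σ_h top = K_a2×54.40 = 13.46; σ_h base = K_a2×(54.40+17.8×3.6) = 29.32.
P₂ = ½(13.46+29.32)×3.6 = 77.02. Total P_a = 19.36+77.02 = 96.38 kN/m.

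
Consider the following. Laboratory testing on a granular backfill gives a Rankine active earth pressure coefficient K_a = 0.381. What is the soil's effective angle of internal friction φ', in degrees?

K_a = tan²(45° − φ/2) ⇒ 45° − φ/2 = arctan(√0.381) = 31.69°.
φ = 2(45° − 31.69°) = 26.63°.

26.6°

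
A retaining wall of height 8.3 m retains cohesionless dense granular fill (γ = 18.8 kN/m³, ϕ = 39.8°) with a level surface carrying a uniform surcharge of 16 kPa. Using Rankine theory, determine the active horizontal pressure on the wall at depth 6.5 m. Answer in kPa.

K_a = (1 − sin φ)/(1 + sin φ) = 0.2194.
σ_v = γz + q = 18.8 × 6.5 + 16 = 138.2 kPa.
σ_h = K_a σ_v = 0.2194 × 138.2 = 30.33 kPa.

30.3 kPa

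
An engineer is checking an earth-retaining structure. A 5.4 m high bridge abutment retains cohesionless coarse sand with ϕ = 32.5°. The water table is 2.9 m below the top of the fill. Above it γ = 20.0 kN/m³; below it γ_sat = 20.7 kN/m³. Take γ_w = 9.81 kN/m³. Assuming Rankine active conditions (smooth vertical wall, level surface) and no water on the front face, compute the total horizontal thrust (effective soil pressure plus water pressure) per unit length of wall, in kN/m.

110 kN/m

K_a = tan²(45° − φ/2) = 0.3010.
γ' = 20.7 − 9.81 = 10.89 kN/m³. Depth below WT = 2.5 m.
σ'_h at WT = K_a γ d_w = 17.46 kPa; at base = 17.46 + K_a γ' × 2.5 = 25.65 kPa.
P₁ (0–2.9 m) = ½×17.46×2.9 = 25.31. P₂ (2.9–5.4 m) = ½(17.46+25.65)×2.5 = 53.89.
P_w = ½ γ_w h₂² = 0.5×9.81×2.5² = 30.66. Total = 25.31+53.89+30.66 = 109.9 kN/m.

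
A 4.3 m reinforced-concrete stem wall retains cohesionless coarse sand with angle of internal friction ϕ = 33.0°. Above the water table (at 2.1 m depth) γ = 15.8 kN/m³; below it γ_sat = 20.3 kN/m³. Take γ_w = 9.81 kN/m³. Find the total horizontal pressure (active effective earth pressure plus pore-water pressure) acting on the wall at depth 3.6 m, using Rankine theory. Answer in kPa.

29.1 kPa

K_a = (1 − sin φ)/(1 + sin φ) = 0.2948.
γ' = 20.3 − 9.81 = 10.49 kN/m³.
Effective vertical stress at 3.6 m: σ'_v = 15.8×2.1 + 10.49×1.50 = 48.91 kPa.
σ'_h = K_a σ'_v = 0.2948 × 48.91 = 14.42 kPa; u = γ_w × 1.50 = 14.71 kPa.
Total σ_h = 14.42 + 14.71 = 29.14 kPa.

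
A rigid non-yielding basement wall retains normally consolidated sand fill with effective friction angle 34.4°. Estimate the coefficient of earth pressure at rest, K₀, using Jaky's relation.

0.435

K₀ = 1 − sin φ' = 1 − sin 34.4° = 0.4350.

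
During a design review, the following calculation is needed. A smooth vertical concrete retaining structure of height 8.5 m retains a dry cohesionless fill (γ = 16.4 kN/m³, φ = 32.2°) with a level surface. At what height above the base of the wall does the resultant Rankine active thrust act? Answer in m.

2.83 m

K_a = 0.3047.
The pressure distribution is triangular, so the resultant acts at H/3 above the base = 8.5/3 = 2.833 m.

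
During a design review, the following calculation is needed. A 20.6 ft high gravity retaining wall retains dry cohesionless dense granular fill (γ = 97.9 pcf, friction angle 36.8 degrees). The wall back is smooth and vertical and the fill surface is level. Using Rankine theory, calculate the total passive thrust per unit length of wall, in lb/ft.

K_p = tan²(45° + φ/2) = 3.988.
P_p = ½ K_p γ H² = 0.5 × 3.988 × 97.9 × 20.6² = 82840 lb/ft.

82800 lb/ft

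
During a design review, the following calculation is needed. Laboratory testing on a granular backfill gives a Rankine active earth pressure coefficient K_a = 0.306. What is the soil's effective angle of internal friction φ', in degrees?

K_a = tan²(45° − φ/2) ⇒ 45° − φ/2 = arctan(√0.306) = 28.95°.
φ = 2(45° − 28.95°) = 32.10°.

32.1°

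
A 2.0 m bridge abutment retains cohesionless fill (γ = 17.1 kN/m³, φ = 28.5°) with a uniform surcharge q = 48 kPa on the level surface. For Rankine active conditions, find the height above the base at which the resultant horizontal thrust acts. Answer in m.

0.912 m

K_a = 0.3540.
Triangular part P₁ = ½K_aγH² = 12.11 at H/3 = 0.6667 m; rectangular part P₂ = K_a q H = 33.98 at H/2 = 1.000 m.
ȳ = (P₁·0.6667 + P₂·1.000)/(P₁+P₂) = 0.9124 m.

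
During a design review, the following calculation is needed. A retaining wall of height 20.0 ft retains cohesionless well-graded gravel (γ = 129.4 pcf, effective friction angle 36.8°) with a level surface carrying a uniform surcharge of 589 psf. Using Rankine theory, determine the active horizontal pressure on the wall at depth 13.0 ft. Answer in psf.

570 psf

K_a = (1 − sin φ)/(1 + sin φ) = 0.2508.
σ_v = γz + q = 129.4 × 13.0 + 589 = 2271 psf.
σ_h = K_a σ_v = 0.2508 × 2271 = 569.5 psf.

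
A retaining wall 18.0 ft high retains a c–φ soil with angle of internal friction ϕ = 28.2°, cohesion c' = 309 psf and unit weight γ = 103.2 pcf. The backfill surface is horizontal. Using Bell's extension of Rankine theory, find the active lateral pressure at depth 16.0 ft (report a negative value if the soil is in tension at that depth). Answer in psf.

222 psf

K_a = (1 − sin φ)/(1 + sin φ) = 0.3582.
σ_a = K_a γ z − 2c√K_a = 0.3582×103.2×16.0 − 2×309×0.5985 = 221.6 psf.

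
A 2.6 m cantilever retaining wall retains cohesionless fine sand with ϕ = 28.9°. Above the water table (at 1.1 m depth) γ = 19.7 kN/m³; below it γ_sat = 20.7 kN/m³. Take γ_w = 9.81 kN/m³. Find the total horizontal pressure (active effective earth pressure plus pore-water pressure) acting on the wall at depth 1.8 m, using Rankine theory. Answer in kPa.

K_a = (1 − sin φ)/(1 + sin φ) = 0.3484.
γ' = 20.7 − 9.81 = 10.89 kN/m³.
Effective vertical stress at 1.8 m: σ'_v = 19.7×1.1 + 10.89×0.700 = 29.29 kPa.
σ'_h = K_a σ'_v = 0.3484 × 29.29 = 10.20 kPa; u = γ_w × 0.700 = 6.867 kPa.
Total σ_h = 10.20 + 6.867 = 17.07 kPa.

17.1 kPa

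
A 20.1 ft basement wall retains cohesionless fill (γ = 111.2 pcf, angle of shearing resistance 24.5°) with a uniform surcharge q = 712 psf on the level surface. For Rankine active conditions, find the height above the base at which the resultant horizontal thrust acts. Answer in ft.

8.00 ft

K_a = 0.4137.
Triangular part P₁ = ½K_aγH² = 9294 at H/3 = 6.700 ft; rectangular part P₂ = K_a q H = 5921 at H/2 = 10.05 ft.
ȳ = (P₁·6.700 + P₂·10.05)/(P₁+P₂) = 8.004 ft.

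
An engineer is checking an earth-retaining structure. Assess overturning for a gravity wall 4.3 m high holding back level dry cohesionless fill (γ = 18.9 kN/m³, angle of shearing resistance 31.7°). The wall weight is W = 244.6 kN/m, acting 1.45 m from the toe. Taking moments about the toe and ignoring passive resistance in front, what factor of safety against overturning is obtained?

K_a = tan²(45° − 31.7°/2) = 0.3111.
P_a = ½K_aγH² = 0.5×0.3111×18.9×4.3² = 54.35 kN/m, acting at H/3 = 1.433 m above the base.
Overturning moment M_o = P_a × H/3 = 54.35 × 1.433 = 77.91.
Resisting moment M_r = W × 1.45 = 244.6 × 1.45 = 354.7.
FS_overturning = M_r/M_o = 354.7/77.91 = 4.553.

4.55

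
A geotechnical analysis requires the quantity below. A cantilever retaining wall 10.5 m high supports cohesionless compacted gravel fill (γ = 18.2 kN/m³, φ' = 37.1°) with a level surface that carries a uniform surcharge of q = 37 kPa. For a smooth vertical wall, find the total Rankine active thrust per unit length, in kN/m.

K_a = tan²(45° − φ/2) = 0.2475.
Soil triangle: ½ K_a γ H² = 0.5×0.2475×18.2×10.5² = 248.3 kN/m.
Surcharge rectangle: K_a q H = 0.2475×37×10.5 = 96.15 kN/m.
Total = 248.3 + 96.15 = 344.5 kN/m.

344 kN/m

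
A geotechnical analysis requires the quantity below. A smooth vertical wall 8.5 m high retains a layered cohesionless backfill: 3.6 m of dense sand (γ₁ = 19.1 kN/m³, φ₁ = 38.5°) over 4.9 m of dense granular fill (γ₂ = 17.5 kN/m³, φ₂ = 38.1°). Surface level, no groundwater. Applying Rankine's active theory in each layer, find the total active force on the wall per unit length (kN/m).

K_a1 = tan²(45°−38.5°/2) = 0.2327; K_a2 = tan²(45°−38.1°/2) = 0.2368.
Layer 1: σ at base = K_a1 γ₁ h₁ = 16.00 kPa; P₁ = ½×16.00×3.6 = 28.80.
Layer 2: σ_v at top = γ₁h₁ = 68.76; σ_h top = K_a2×68.76 = 16.28; σ_h base = K_a2×(68.76+17.5×4.9) = 36.59.
P₂ = ½(16.28+36.59)×4.9 = 129.5. Total P_a = 28.80+129.5 = 158.3 kN/m.

158 kN/m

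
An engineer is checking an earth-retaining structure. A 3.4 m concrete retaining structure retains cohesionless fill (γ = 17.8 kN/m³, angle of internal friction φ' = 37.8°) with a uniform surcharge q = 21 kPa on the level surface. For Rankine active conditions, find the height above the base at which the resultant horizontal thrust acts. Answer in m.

K_a = 0.2400.
Triangular part P₁ = ½K_aγH² = 24.69 at H/3 = 1.133 m; rectangular part P₂ = K_a q H = 17.14 at H/2 = 1.700 m.
ȳ = (P₁·1.133 + P₂·1.700)/(P₁+P₂) = 1.365 m.

1.37 m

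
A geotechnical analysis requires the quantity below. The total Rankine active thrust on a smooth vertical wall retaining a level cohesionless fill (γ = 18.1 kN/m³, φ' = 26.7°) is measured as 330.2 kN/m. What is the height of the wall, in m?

9.80 m

K_a = 0.3800. P_a = ½ K_a γ H² ⇒ H = √(2P_a/(K_a γ)).
H = √(2×330.2/(0.3800×18.1)) = 9.799 m.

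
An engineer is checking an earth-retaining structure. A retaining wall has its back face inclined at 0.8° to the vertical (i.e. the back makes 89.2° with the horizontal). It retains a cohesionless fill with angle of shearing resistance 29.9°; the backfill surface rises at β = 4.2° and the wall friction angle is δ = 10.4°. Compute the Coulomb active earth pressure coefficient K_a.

K_a = sin²(α+φ) / [sin²α · sin(α−δ) · (1 + √{sin(φ+δ)sin(φ−β) / (sin(α−δ)sin(α+β))})²].
With α = 89.2°, φ = 29.9°, δ = 10.4°, β = 4.2°: K_a = 0.3303.

0.330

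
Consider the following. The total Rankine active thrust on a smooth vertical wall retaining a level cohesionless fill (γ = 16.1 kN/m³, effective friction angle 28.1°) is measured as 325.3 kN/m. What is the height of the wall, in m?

K_a = 0.3596. P_a = ½ K_a γ H² ⇒ H = √(2P_a/(K_a γ)).
H = √(2×325.3/(0.3596×16.1)) = 10.60 m.

10.6 m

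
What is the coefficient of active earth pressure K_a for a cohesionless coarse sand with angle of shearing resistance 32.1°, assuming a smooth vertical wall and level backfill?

K_a = tan²(45° − φ/2) = tan²(28.95°) = 0.3060.

0.306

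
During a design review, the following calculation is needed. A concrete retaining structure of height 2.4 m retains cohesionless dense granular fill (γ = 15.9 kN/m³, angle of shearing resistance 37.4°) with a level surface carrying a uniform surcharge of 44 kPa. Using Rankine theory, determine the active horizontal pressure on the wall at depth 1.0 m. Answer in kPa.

K_a = (1 − sin φ)/(1 + sin φ) = 0.2443.
σ_v = γz + q = 15.9 × 1.0 + 44 = 59.90 kPa.
σ_h = K_a σ_v = 0.2443 × 59.90 = 14.63 kPa.

14.6 kPa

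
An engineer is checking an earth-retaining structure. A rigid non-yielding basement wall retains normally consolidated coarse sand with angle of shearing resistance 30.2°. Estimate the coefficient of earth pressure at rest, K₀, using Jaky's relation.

K₀ = 1 − sin φ' = 1 − sin 30.2° = 0.4970.

0.497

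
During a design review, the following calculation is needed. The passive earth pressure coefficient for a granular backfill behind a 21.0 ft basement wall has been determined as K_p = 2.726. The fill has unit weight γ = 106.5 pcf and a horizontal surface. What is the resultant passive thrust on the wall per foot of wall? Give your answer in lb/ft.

P = ½ K_p γ H² = 0.5 × 2.726 × 106.5 × 21.0² = 64020 lb/ft.

64000 lb/ft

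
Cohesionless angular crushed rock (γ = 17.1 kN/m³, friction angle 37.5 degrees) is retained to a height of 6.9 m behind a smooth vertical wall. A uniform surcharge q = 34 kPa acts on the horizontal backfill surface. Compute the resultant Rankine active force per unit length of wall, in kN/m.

K_a = tan²(45° − φ/2) = 0.2432.
Soil triangle: ½ K_a γ H² = 0.5×0.2432×17.1×6.9² = 99.00 kN/m.
Surcharge rectangle: K_a q H = 0.2432×34×6.9 = 57.05 kN/m.
Total = 99.00 + 57.05 = 156.0 kN/m.

156 kN/m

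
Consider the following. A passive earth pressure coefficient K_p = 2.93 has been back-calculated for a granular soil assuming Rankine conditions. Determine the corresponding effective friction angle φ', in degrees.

29.4°

K_p = (1+sin φ)/(1−sin φ) ⇒ sin φ = (K_p − 1)/(K_p + 1) = 0.4911.
φ = arcsin(0.4911) = 29.41°.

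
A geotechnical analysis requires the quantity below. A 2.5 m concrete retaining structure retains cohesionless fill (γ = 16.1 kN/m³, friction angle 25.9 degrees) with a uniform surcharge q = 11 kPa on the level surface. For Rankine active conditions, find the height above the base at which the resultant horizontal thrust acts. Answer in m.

0.981 m

K_a = 0.3920.
Triangular part P₁ = ½K_aγH² = 19.72 at H/3 = 0.8333 m; rectangular part P₂ = K_a q H = 10.78 at H/2 = 1.250 m.
ȳ = (P₁·0.8333 + P₂·1.250)/(P₁+P₂) = 0.9806 m.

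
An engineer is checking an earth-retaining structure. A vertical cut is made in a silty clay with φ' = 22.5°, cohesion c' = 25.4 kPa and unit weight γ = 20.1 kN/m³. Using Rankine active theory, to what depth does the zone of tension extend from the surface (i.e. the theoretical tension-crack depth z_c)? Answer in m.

3.78 m

K_a = tan²(45° − 22.5°/2) = 0.4465; √K_a = 0.6682.
The active pressure is zero where K_a γ z = 2c√K_a, so z_c = 2c/(γ√K_a) = 2×25.4/(20.1×0.6682) = 3.782 m.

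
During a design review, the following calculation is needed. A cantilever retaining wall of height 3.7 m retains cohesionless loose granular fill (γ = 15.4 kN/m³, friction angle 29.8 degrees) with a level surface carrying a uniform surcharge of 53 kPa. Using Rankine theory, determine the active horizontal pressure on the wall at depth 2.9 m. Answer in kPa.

32.8 kPa

K_a = (1 − sin φ)/(1 + sin φ) = 0.3360.
σ_v = γz + q = 15.4 × 2.9 + 53 = 97.66 kPa.
σ_h = K_a σ_v = 0.3360 × 97.66 = 32.82 kPa.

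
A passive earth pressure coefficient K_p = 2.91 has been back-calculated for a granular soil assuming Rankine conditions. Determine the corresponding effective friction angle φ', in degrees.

29.2°

K_p = (1+sin φ)/(1−sin φ) ⇒ sin φ = (K_p − 1)/(K_p + 1) = 0.4885.
φ = arcsin(0.4885) = 29.24°.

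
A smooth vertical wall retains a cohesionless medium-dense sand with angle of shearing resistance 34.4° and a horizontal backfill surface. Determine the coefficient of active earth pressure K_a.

K_a = (1 − sin φ)/(1 + sin φ) = (1 − sin 34.4°)/(1 + sin 34.4°) = 0.2780.

0.278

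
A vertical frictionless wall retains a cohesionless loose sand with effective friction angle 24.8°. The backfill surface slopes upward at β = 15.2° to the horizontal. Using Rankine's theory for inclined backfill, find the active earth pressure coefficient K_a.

0.476

K_a = cos β · (cos β − √(cos²β − cos²φ)) / (cos β + √(cos²β − cos²φ)).
cos β = 0.9650, cos φ = 0.9078, √(cos²β − cos²φ) = 0.3274.
K_a = 0.9650 × (0.9650 − 0.3274)/(0.9650 + 0.3274) = 0.4761.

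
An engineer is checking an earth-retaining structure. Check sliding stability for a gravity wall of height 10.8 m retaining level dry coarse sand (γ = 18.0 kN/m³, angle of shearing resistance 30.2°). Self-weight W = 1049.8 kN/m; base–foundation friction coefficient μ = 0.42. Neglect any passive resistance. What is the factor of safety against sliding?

1.27

K_a = tan²(45° − 30.2°/2) = 0.3307.
P_a = ½K_aγH² = 0.5×0.3307×18.0×10.8² = 347.1 kN/m, acting at H/3 = 3.600 m above the base.
FS_sliding = μW / P_a = 0.42×1049.8 / 347.1 = 1.270.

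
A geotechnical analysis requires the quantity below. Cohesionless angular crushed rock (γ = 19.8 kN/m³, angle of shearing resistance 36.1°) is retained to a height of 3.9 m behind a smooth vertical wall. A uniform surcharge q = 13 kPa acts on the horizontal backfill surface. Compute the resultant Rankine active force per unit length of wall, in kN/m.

K_a = tan²(45° − φ/2) = 0.2585.
Soil triangle: ½ K_a γ H² = 0.5×0.2585×19.8×3.9² = 38.92 kN/m.
Surcharge rectangle: K_a q H = 0.2585×13×3.9 = 13.11 kN/m.
Total = 38.92 + 13.11 = 52.03 kN/m.

52.0 kN/m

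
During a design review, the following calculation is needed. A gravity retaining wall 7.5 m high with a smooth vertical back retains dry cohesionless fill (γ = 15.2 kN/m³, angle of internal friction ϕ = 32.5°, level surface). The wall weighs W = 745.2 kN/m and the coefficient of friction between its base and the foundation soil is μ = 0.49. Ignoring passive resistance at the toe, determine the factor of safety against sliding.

2.84

K_a = tan²(45° − 32.5°/2) = 0.3010.
P_a = ½K_aγH² = 0.5×0.3010×15.2×7.5² = 128.7 kN/m, acting at H/3 = 2.500 m above the base.
FS_sliding = μW / P_a = 0.49×745.2 / 128.7 = 2.838.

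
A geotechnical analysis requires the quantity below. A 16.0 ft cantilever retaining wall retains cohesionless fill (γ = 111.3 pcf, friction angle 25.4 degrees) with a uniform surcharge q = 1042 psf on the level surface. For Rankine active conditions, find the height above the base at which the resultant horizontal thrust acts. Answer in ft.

K_a = 0.3996.
Triangular part P₁ = ½K_aγH² = 5693 at H/3 = 5.333 ft; rectangular part P₂ = K_a q H = 6663 at H/2 = 8.000 ft.
ȳ = (P₁·5.333 + P₂·8.000)/(P₁+P₂) = 6.771 ft.

6.77 ft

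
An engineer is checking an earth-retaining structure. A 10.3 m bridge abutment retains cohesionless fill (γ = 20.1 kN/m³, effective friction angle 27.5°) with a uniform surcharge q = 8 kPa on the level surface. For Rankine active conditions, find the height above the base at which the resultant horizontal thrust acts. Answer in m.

3.56 m

K_a = 0.3682.
Triangular part P₁ = ½K_aγH² = 392.6 at H/3 = 3.433 m; rectangular part P₂ = K_a q H = 30.34 at H/2 = 5.150 m.
ȳ = (P₁·3.433 + P₂·5.150)/(P₁+P₂) = 3.556 m.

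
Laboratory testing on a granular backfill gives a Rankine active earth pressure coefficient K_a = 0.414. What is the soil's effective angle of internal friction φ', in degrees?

24.5°

K_a = tan²(45° − φ/2) ⇒ 45° − φ/2 = arctan(√0.414) = 32.76°.
φ = 2(45° − 32.76°) = 24.48°.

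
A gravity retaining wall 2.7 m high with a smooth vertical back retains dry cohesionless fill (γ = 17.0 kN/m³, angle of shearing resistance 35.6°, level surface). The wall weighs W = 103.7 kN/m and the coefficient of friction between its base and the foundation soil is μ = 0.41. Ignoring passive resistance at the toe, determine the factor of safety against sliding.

K_a = tan²(45° − 35.6°/2) = 0.2641.
P_a = ½K_aγH² = 0.5×0.2641×17.0×2.7² = 16.37 kN/m, acting at H/3 = 0.9000 m above the base.
FS_sliding = μW / P_a = 0.41×103.7 / 16.37 = 2.598.

2.60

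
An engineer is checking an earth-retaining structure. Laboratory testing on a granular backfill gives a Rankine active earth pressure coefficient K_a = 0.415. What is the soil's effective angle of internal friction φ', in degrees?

24.4°

K_a = tan²(45° − φ/2) ⇒ 45° − φ/2 = arctan(√0.415) = 32.79°.
φ = 2(45° − 32.79°) = 24.42°.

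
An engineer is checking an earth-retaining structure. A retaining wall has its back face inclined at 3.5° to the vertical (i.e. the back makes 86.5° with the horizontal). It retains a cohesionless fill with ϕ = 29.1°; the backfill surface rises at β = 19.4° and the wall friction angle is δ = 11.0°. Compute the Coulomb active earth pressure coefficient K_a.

0.469

K_a = sin²(α+φ) / [sin²α · sin(α−δ) · (1 + √{sin(φ+δ)sin(φ−β) / (sin(α−δ)sin(α+β))})²].
With α = 86.5°, φ = 29.1°, δ = 11.0°, β = 19.4°: K_a = 0.4686.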